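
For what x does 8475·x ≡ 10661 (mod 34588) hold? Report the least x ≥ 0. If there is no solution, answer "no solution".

First find gcd(8475, 34588):
34588 = 4*8475 + 688
8475 = 12*688 + 219
688 = 3*219 + 31
219 = 7*31 + 2
31 = 15*2 + 1
2 = 2*1 + 0
gcd = 1, so a unique solution mod 34588 exists.
Back-substitute for the Bézout coefficients:
1 = 31 − 15·2
1 = −15·219 + 106·31
1 = 106·688 − 333·219
1 = −333·8475 + 4102·688
1 = 4102·34588 − 16741·8475
So 8475·(-16741) ≡ 1 (mod 34588), giving 8475⁻¹ ≡ 17847.
x ≡ 8475⁻¹·10661 ≡ 17847·10661 ≡ 32867 (mod 34588).

32867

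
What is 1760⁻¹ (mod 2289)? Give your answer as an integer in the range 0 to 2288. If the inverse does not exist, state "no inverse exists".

Extended Euclidean algorithm:
2289 = 1×1760 + 529
1760 = 3×529 + 173
529 = 3×173 + 10
173 = 17×10 + 3
10 = 3×3 + 1
3 = 3×1 + 0
The gcd is 1. Working backward:
1 = 10 − 3·3
1 = −3·173 + 52·10
1 = 52·529 − 159·173
1 = −159·1760 + 529·529
1 = 529·2289 − 688·1760
Hence 1760⁻¹ ≡ -688 ≡ 1601 (mod 2289).

1601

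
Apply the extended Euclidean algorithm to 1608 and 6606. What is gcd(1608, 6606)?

6

Apply Euclid's algorithm to 6606 and 1608:
6606 = 4·1608 + 174
1608 = 9·174 + 42
174 = 4·42 + 6
42 = 7·6 + 0
gcd(1608, 6606) = 6.
Working backward:
6 = 174 − 4·42
6 = −4·1608 + 37·174
6 = 37·6606 − 152·1608
So 6 = (37)·6606 + (-152)·1608.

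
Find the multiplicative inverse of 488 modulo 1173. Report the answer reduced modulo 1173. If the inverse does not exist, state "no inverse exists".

Extended Euclidean algorithm:
1173 = 2·488 + 197
488 = 2·197 + 94
197 = 2·94 + 9
94 = 10·9 + 4
9 = 2·4 + 1
4 = 4·1 + 0
gcd = 1, so the inverse exists. Back-substitute:
1 = 9 − 2·4
1 = −2·94 + 21·9
1 = 21·197 − 44·94
1 = −44·488 + 109·197
1 = 109·1173 − 262·488
Thus 488·(-262) ≡ 1 (mod 1173); reducing, -262 mod 1173 = 911.

911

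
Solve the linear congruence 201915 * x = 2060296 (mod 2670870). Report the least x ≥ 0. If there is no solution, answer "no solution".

gcd(201915, 2670870):
2670870 = 13·201915 + 45975
201915 = 4·45975 + 18015
45975 = 2·18015 + 9945
18015 = 1·9945 + 8070
9945 = 1·8070 + 1875
8070 = 4·1875 + 570
1875 = 3·570 + 165
570 = 3·165 + 75
165 = 2·75 + 15
75 = 5·15 + 0
gcd = 15, but 15 ∤ 2060296, so the congruence has no solution.

no solution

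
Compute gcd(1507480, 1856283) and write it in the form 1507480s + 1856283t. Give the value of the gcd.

13

Apply Euclid's algorithm to 1856283 and 1507480:
1856283 = 1·1507480 + 348803
1507480 = 4·348803 + 112268
348803 = 3·112268 + 11999
112268 = 9·11999 + 4277
11999 = 2·4277 + 3445
4277 = 1·3445 + 832
3445 = 4·832 + 117
832 = 7·117 + 13
117 = 9·13 + 0
gcd(1507480, 1856283) = 13.
Back-substituting:
13 = 832 − 7·117
13 = −7·3445 + 29·832
13 = 29·4277 − 36·3445
13 = −36·11999 + 101·4277
13 = 101·112268 − 945·11999
13 = −945·348803 + 2936·112268
13 = 2936·1507480 − 12689·348803
13 = −12689·1856283 + 15625·1507480
So 13 = (-12689)·1856283 + (15625)·1507480.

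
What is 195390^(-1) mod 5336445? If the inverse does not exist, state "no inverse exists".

Compute gcd(195390, 5336445):
5336445 = 27*195390 + 60915
195390 = 3*60915 + 12645
60915 = 4*12645 + 10335
12645 = 1*10335 + 2310
10335 = 4*2310 + 1095
2310 = 2*1095 + 120
1095 = 9*120 + 15
120 = 8*15 + 0
Since gcd = 15 > 1, 195390 is not a unit mod 5336445.

no inverse exists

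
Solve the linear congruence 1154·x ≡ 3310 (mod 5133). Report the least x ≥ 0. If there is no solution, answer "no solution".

2387

First find gcd(1154, 5133):
5133 = 4·1154 + 517
1154 = 2·517 + 120
517 = 4·120 + 37
120 = 3·37 + 9
37 = 4·9 + 1
9 = 9·1 + 0
gcd = 1, so a unique solution mod 5133 exists.
Back-substitute for the Bézout coefficients:
1 = 37 − 4·9
1 = −4·120 + 13·37
1 = 13·517 − 56·120
1 = −56·1154 + 125·517
1 = 125·5133 − 556·1154
So 1154·(-556) ≡ 1 (mod 5133), giving 1154⁻¹ ≡ 4577.
x ≡ 1154⁻¹·3310 ≡ 4577·3310 ≡ 2387 (mod 5133).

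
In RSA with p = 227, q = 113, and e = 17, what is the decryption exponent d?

φ(n) = (p−1)(q−1) = 226·112 = 25312.
Need d with 17·d ≡ 1 (mod 25312). Apply the extended Euclidean algorithm:
25312 = 1488·17 + 16
17 = 1·16 + 1
16 = 16·1 + 0
Back-substitute:
1 = 17 − 16
1 = −25312 + 1489·17
So 17·1489 ≡ 1 (mod 25312), hence d = 1489.

1489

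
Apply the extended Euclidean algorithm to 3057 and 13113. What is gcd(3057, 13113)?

3

Apply Euclid's algorithm to 13113 and 3057:
13113 = 4*3057 + 885
3057 = 3*885 + 402
885 = 2*402 + 81
402 = 4*81 + 78
81 = 1*78 + 3
78 = 26*3 + 0
gcd(3057, 13113) = 3.
Back-substituting:
3 = 81 − 78
3 = −402 + 5·81
3 = 5·885 − 11·402
3 = −11·3057 + 38·885
3 = 38·13113 − 163·3057
So 3 = (38)·13113 + (-163)·3057.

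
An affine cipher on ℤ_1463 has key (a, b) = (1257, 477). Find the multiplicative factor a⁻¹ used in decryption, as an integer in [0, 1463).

gcd(1463, 1257) by repeated division:
1463 = 1*1257 + 206
1257 = 6*206 + 21
206 = 9*21 + 17
21 = 1*17 + 4
17 = 4*4 + 1
4 = 4*1 + 0
gcd = 1, so the inverse exists. Back-substitute:
1 = 17 − 4·4
1 = −4·21 + 5·17
1 = 5·206 − 49·21
1 = −49·1257 + 299·206
1 = 299·1463 − 348·1257
So 1257·(-348) ≡ 1 (mod 1463), and -348 ≡ 1115 (mod 1463).

1115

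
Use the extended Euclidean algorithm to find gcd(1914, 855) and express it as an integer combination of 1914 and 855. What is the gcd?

Euclidean algorithm:
1914 = 2*855 + 204
855 = 4*204 + 39
204 = 5*39 + 9
39 = 4*9 + 3
9 = 3*3 + 0
gcd(1914, 855) = 3.
Express as a combination:
3 = 39 − 4·9
3 = −4·204 + 21·39
3 = 21·855 − 88·204
3 = −88·1914 + 197·855
So 3 = (-88)·1914 + (197)·855.

3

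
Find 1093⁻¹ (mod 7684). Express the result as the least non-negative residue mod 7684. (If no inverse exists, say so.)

Apply the Euclidean algorithm to 7684 and 1093:
7684 = 7*1093 + 33
1093 = 33*33 + 4
33 = 8*4 + 1
4 = 4*1 + 0
Since gcd(1093, 7684) = 1, back-substitute to write 1 as a combination:
1 = 33 − 8·4
1 = −8·1093 + 265·33
1 = 265·7684 − 1863·1093
Thus 1093·(-1863) ≡ 1 (mod 7684); reducing, -1863 mod 7684 = 5821.

5821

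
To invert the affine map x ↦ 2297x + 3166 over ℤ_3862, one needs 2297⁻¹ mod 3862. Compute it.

3709

Extended Euclidean algorithm:
3862 = 1×2297 + 1565
2297 = 1×1565 + 732
1565 = 2×732 + 101
732 = 7×101 + 25
101 = 4×25 + 1
25 = 25×1 + 0
The gcd is 1. Working backward:
1 = 101 − 4·25
1 = −4·732 + 29·101
1 = 29·1565 − 62·732
1 = −62·2297 + 91·1565
1 = 91·3862 − 153·2297
Hence 2297⁻¹ ≡ -153 ≡ 3709 (mod 3862).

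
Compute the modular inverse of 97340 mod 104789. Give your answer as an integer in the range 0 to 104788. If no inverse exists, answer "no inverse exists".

27291

Apply the Euclidean algorithm to 104789 and 97340:
104789 = 1×97340 + 7449
97340 = 13×7449 + 503
7449 = 14×503 + 407
503 = 1×407 + 96
407 = 4×96 + 23
96 = 4×23 + 4
23 = 5×4 + 3
4 = 1×3 + 1
3 = 3×1 + 0
Since gcd(97340, 104789) = 1, back-substitute to write 1 as a combination:
1 = 4 − 3
1 = −23 + 6·4
1 = 6·96 − 25·23
1 = −25·407 + 106·96
1 = 106·503 − 131·407
1 = −131·7449 + 1940·503
1 = 1940·97340 − 25351·7449
1 = −25351·104789 + 27291·97340
So 97340·27291 ≡ 1 (mod 104789).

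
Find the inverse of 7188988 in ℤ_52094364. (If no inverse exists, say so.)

Euclidean algorithm on 52094364, 7188988:
52094364 = 7*7188988 + 1771448
7188988 = 4*1771448 + 103196
1771448 = 17*103196 + 17116
103196 = 6*17116 + 500
17116 = 34*500 + 116
500 = 4*116 + 36
116 = 3*36 + 8
36 = 4*8 + 4
8 = 2*4 + 0
gcd(7188988, 52094364) = 4 ≠ 1, so 7188988 has no multiplicative inverse modulo 52094364.

no inverse exists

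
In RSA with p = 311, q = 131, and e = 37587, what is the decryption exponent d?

φ(n) = (p−1)(q−1) = 310·130 = 40300.
Need d with 37587·d ≡ 1 (mod 40300). Apply the extended Euclidean algorithm:
40300 = 1*37587 + 2713
37587 = 13*2713 + 2318
2713 = 1*2318 + 395
2318 = 5*395 + 343
395 = 1*343 + 52
343 = 6*52 + 31
52 = 1*31 + 21
31 = 1*21 + 10
21 = 2*10 + 1
10 = 10*1 + 0
Back-substitute:
1 = 21 − 2·10
1 = −2·31 + 3·21
1 = 3·52 − 5·31
1 = −5·343 + 33·52
1 = 33·395 − 38·343
1 = −38·2318 + 223·395
1 = 223·2713 − 261·2318
1 = −261·37587 + 3616·2713
1 = 3616·40300 − 3877·37587
So 37587·(-3877) ≡ 1 (mod 40300), hence d ≡ -3877 ≡ 36423 (mod 40300).

36423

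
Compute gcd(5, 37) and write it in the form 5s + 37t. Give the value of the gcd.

Repeated division:
37 = 7*5 + 2
5 = 2*2 + 1
2 = 2*1 + 0
gcd(5, 37) = 1.
Working backward:
1 = 5 − 2·2
1 = −2·37 + 15·5
So 1 = (-2)·37 + (15)·5.

1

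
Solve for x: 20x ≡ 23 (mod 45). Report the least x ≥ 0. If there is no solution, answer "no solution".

gcd(20, 45):
45 = 2×20 + 5
20 = 4×5 + 0
gcd = 5, but 5 ∤ 23, so the congruence has no solution.

no solution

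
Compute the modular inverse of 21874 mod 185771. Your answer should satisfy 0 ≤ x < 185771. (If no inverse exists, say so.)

5291

Extended Euclidean algorithm:
185771 = 8*21874 + 10779
21874 = 2*10779 + 316
10779 = 34*316 + 35
316 = 9*35 + 1
35 = 35*1 + 0
Since gcd(21874, 185771) = 1, back-substitute to write 1 as a combination:
1 = 316 − 9·35
1 = −9·10779 + 307·316
1 = 307·21874 − 623·10779
1 = −623·185771 + 5291·21874
So 21874·5291 ≡ 1 (mod 185771).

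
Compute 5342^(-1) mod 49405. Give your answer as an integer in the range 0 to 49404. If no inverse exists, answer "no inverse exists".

47953

Apply the Euclidean algorithm to 49405 and 5342:
49405 = 9*5342 + 1327
5342 = 4*1327 + 34
1327 = 39*34 + 1
34 = 34*1 + 0
Since gcd(5342, 49405) = 1, back-substitute to write 1 as a combination:
1 = 1327 − 39·34
1 = −39·5342 + 157·1327
1 = 157·49405 − 1452·5342
So 5342·(-1452) ≡ 1 (mod 49405), and -1452 ≡ 47953 (mod 49405).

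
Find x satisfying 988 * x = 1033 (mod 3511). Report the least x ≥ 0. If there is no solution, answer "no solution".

First find gcd(988, 3511):
3511 = 3×988 + 547
988 = 1×547 + 441
547 = 1×441 + 106
441 = 4×106 + 17
106 = 6×17 + 4
17 = 4×4 + 1
4 = 4×1 + 0
gcd = 1, so a unique solution mod 3511 exists.
Back-substitute for the Bézout coefficients:
1 = 17 − 4·4
1 = −4·106 + 25·17
1 = 25·441 − 104·106
1 = −104·547 + 129·441
1 = 129·988 − 233·547
1 = −233·3511 + 828·988
So 988·(828) ≡ 1 (mod 3511), giving 988⁻¹ ≡ 828.
x ≡ 988⁻¹·1033 ≡ 828·1033 ≡ 2151 (mod 3511).

2151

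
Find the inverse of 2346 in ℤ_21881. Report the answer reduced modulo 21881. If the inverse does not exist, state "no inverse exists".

Run Euclid on (21881, 2346):
21881 = 9·2346 + 767
2346 = 3·767 + 45
767 = 17·45 + 2
45 = 22·2 + 1
2 = 2·1 + 0
gcd = 1, so the inverse exists. Back-substitute:
1 = 45 − 22·2
1 = −22·767 + 375·45
1 = 375·2346 − 1147·767
1 = −1147·21881 + 10698·2346
So 2346·10698 ≡ 1 (mod 21881).

10698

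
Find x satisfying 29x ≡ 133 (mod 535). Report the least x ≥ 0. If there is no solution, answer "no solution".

First find gcd(29, 535):
535 = 18*29 + 13
29 = 2*13 + 3
13 = 4*3 + 1
3 = 3*1 + 0
gcd = 1, so a unique solution mod 535 exists.
Back-substitute for the Bézout coefficients:
1 = 13 − 4·3
1 = −4·29 + 9·13
1 = 9·535 − 166·29
So 29·(-166) ≡ 1 (mod 535), giving 29⁻¹ ≡ 369.
x ≡ 29⁻¹·133 ≡ 369·133 ≡ 392 (mod 535).

392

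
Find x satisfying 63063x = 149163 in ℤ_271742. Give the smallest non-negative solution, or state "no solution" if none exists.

238263

First find gcd(63063, 271742):
271742 = 4×63063 + 19490
63063 = 3×19490 + 4593
19490 = 4×4593 + 1118
4593 = 4×1118 + 121
1118 = 9×121 + 29
121 = 4×29 + 5
29 = 5×5 + 4
5 = 1×4 + 1
4 = 4×1 + 0
gcd = 1, so a unique solution mod 271742 exists.
Back-substitute for the Bézout coefficients:
1 = 5 − 4
1 = −29 + 6·5
1 = 6·121 − 25·29
1 = −25·1118 + 231·121
1 = 231·4593 − 949·1118
1 = −949·19490 + 4027·4593
1 = 4027·63063 − 13030·19490
1 = −13030·271742 + 56147·63063
So 63063·(56147) ≡ 1 (mod 271742), giving 63063⁻¹ ≡ 56147.
x ≡ 63063⁻¹·149163 ≡ 56147·149163 ≡ 238263 (mod 271742).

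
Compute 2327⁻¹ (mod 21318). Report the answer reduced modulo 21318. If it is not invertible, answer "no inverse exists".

Apply the Euclidean algorithm to 21318 and 2327:
21318 = 9·2327 + 375
2327 = 6·375 + 77
375 = 4·77 + 67
77 = 1·67 + 10
67 = 6·10 + 7
10 = 1·7 + 3
7 = 2·3 + 1
3 = 3·1 + 0
Since gcd(2327, 21318) = 1, back-substitute to write 1 as a combination:
1 = 7 − 2·3
1 = −2·10 + 3·7
1 = 3·67 − 20·10
1 = −20·77 + 23·67
1 = 23·375 − 112·77
1 = −112·2327 + 695·375
1 = 695·21318 − 6367·2327
Thus 2327·(-6367) ≡ 1 (mod 21318); reducing, -6367 mod 21318 = 14951.

14951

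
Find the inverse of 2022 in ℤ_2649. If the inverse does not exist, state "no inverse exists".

Compute gcd(2022, 2649):
2649 = 1·2022 + 627
2022 = 3·627 + 141
627 = 4·141 + 63
141 = 2·63 + 15
63 = 4·15 + 3
15 = 5·3 + 0
Since gcd = 3 > 1, 2022 is not a unit mod 2649.

no inverse exists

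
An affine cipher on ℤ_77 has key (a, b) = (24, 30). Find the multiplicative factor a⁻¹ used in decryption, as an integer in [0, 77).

61

Run Euclid on (77, 24):
77 = 3·24 + 5
24 = 4·5 + 4
5 = 1·4 + 1
4 = 4·1 + 0
Since gcd(24, 77) = 1, back-substitute to write 1 as a combination:
1 = 5 − 4
1 = −24 + 5·5
1 = 5·77 − 16·24
Hence 24⁻¹ ≡ -16 ≡ 61 (mod 77).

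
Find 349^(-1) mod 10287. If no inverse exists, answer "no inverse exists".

7870

Run Euclid on (10287, 349):
10287 = 29×349 + 166
349 = 2×166 + 17
166 = 9×17 + 13
17 = 1×13 + 4
13 = 3×4 + 1
4 = 4×1 + 0
The gcd is 1. Working backward:
1 = 13 − 3·4
1 = −3·17 + 4·13
1 = 4·166 − 39·17
1 = −39·349 + 82·166
1 = 82·10287 − 2417·349
Hence 349⁻¹ ≡ -2417 ≡ 7870 (mod 10287).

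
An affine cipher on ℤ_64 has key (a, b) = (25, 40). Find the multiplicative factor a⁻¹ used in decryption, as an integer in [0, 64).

41

gcd(64, 25) by repeated division:
64 = 2·25 + 14
25 = 1·14 + 11
14 = 1·11 + 3
11 = 3·3 + 2
3 = 1·2 + 1
2 = 2·1 + 0
Since gcd(25, 64) = 1, back-substitute to write 1 as a combination:
1 = 3 − 2
1 = −11 + 4·3
1 = 4·14 − 5·11
1 = −5·25 + 9·14
1 = 9·64 − 23·25
Hence 25⁻¹ ≡ -23 ≡ 41 (mod 64).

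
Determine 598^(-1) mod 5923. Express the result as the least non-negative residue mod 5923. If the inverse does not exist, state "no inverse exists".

gcd(5923, 598) by repeated division:
5923 = 9·598 + 541
598 = 1·541 + 57
541 = 9·57 + 28
57 = 2·28 + 1
28 = 28·1 + 0
The gcd is 1. Working backward:
1 = 57 − 2·28
1 = −2·541 + 19·57
1 = 19·598 − 21·541
1 = −21·5923 + 208·598
So 598·208 ≡ 1 (mod 5923).

208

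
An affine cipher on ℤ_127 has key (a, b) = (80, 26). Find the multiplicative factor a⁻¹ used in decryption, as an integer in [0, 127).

27

Extended Euclidean algorithm:
127 = 1*80 + 47
80 = 1*47 + 33
47 = 1*33 + 14
33 = 2*14 + 5
14 = 2*5 + 4
5 = 1*4 + 1
4 = 4*1 + 0
The gcd is 1. Working backward:
1 = 5 − 4
1 = −14 + 3·5
1 = 3·33 − 7·14
1 = −7·47 + 10·33
1 = 10·80 − 17·47
1 = −17·127 + 27·80
So 80·27 ≡ 1 (mod 127).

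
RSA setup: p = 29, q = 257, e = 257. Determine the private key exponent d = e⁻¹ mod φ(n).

φ(n) = (p−1)(q−1) = 28·256 = 7168.
Need d with 257·d ≡ 1 (mod 7168). Apply the extended Euclidean algorithm:
7168 = 27×257 + 229
257 = 1×229 + 28
229 = 8×28 + 5
28 = 5×5 + 3
5 = 1×3 + 2
3 = 1×2 + 1
2 = 2×1 + 0
Back-substitute:
1 = 3 − 2
1 = −5 + 2·3
1 = 2·28 − 11·5
1 = −11·229 + 90·28
1 = 90·257 − 101·229
1 = −101·7168 + 2817·257
So 257·2817 ≡ 1 (mod 7168), hence d = 2817.

2817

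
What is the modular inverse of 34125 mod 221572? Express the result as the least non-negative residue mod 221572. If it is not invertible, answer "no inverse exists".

Euclidean algorithm on 221572, 34125:
221572 = 6×34125 + 16822
34125 = 2×16822 + 481
16822 = 34×481 + 468
481 = 1×468 + 13
468 = 36×13 + 0
gcd(34125, 221572) = 13 ≠ 1, so 34125 has no multiplicative inverse modulo 221572.

no inverse exists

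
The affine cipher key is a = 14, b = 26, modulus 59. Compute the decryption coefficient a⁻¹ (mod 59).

Extended Euclidean algorithm:
59 = 4×14 + 3
14 = 4×3 + 2
3 = 1×2 + 1
2 = 2×1 + 0
The gcd is 1. Working backward:
1 = 3 − 2
1 = −14 + 5·3
1 = 5·59 − 21·14
So 14·(-21) ≡ 1 (mod 59), and -21 ≡ 38 (mod 59).

38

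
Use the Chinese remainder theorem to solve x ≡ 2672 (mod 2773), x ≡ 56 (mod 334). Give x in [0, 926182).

Write x = 2672 + 2773·k. Then 2773·k ≡ 56 − 2672 ≡ 56 (mod 334).
Need 2773⁻¹ mod 334. Extended Euclid on (334, 101):
334 = 3·101 + 31
101 = 3·31 + 8
31 = 3·8 + 7
8 = 1·7 + 1
7 = 7·1 + 0
Back-substitute:
1 = 8 − 7
1 = −31 + 4·8
1 = 4·101 − 13·31
1 = −13·334 + 43·101
2773⁻¹ ≡ 43 (mod 334), so k ≡ 43·56 ≡ 70 (mod 334).
x = 2672 + 2773·70 = 196782.

196782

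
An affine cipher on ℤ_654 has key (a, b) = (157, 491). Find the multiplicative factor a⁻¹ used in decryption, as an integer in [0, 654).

Extended Euclidean algorithm:
654 = 4*157 + 26
157 = 6*26 + 1
26 = 26*1 + 0
The gcd is 1. Working backward:
1 = 157 − 6·26
1 = −6·654 + 25·157
So 157·25 ≡ 1 (mod 654).

25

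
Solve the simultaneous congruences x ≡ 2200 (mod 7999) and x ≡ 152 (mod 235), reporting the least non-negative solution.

Write x = 2200 + 7999·k. Then 7999·k ≡ 152 − 2200 ≡ 67 (mod 235).
Need 7999⁻¹ mod 235. Extended Euclid on (235, 9):
235 = 26×9 + 1
9 = 9×1 + 0
Back-substitute:
1 = 235 − 26·9
7999⁻¹ ≡ 209 (mod 235), so k ≡ 209·67 ≡ 138 (mod 235).
x = 2200 + 7999·138 = 1106062.

1106062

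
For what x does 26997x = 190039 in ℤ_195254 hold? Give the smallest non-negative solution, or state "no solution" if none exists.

35945

First find gcd(26997, 195254):
195254 = 7·26997 + 6275
26997 = 4·6275 + 1897
6275 = 3·1897 + 584
1897 = 3·584 + 145
584 = 4·145 + 4
145 = 36·4 + 1
4 = 4·1 + 0
gcd = 1, so a unique solution mod 195254 exists.
Back-substitute for the Bézout coefficients:
1 = 145 − 36·4
1 = −36·584 + 145·145
1 = 145·1897 − 471·584
1 = −471·6275 + 1558·1897
1 = 1558·26997 − 6703·6275
1 = −6703·195254 + 48479·26997
So 26997·(48479) ≡ 1 (mod 195254), giving 26997⁻¹ ≡ 48479.
x ≡ 26997⁻¹·190039 ≡ 48479·190039 ≡ 35945 (mod 195254).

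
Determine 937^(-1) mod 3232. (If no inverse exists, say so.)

Extended Euclidean algorithm:
3232 = 3·937 + 421
937 = 2·421 + 95
421 = 4·95 + 41
95 = 2·41 + 13
41 = 3·13 + 2
13 = 6·2 + 1
2 = 2·1 + 0
gcd = 1, so the inverse exists. Back-substitute:
1 = 13 − 6·2
1 = −6·41 + 19·13
1 = 19·95 − 44·41
1 = −44·421 + 195·95
1 = 195·937 − 434·421
1 = −434·3232 + 1497·937
So 937·1497 ≡ 1 (mod 3232).

1497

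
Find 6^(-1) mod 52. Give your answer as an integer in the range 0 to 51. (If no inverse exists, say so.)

no inverse exists

Euclidean algorithm on 52, 6:
52 = 8*6 + 4
6 = 1*4 + 2
4 = 2*2 + 0
The gcd is 2, not 1, hence no inverse exists.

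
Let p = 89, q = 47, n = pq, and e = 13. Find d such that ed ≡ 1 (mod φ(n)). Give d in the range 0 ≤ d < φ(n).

1557

φ(n) = (p−1)(q−1) = 88·46 = 4048.
Need d with 13·d ≡ 1 (mod 4048). Apply the extended Euclidean algorithm:
4048 = 311*13 + 5
13 = 2*5 + 3
5 = 1*3 + 2
3 = 1*2 + 1
2 = 2*1 + 0
Back-substitute:
1 = 3 − 2
1 = −5 + 2·3
1 = 2·13 − 5·5
1 = −5·4048 + 1557·13
So 13·1557 ≡ 1 (mod 4048), hence d = 1557.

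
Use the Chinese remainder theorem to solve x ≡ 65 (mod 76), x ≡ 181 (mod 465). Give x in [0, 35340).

2041

Write x = 65 + 76·k. Then 76·k ≡ 181 − 65 ≡ 116 (mod 465).
Need 76⁻¹ mod 465. Extended Euclid on (465, 76):
465 = 6·76 + 9
76 = 8·9 + 4
9 = 2·4 + 1
4 = 4·1 + 0
Back-substitute:
1 = 9 − 2·4
1 = −2·76 + 17·9
1 = 17·465 − 104·76
76⁻¹ ≡ 361 (mod 465), so k ≡ 361·116 ≡ 26 (mod 465).
x = 65 + 76·26 = 2041.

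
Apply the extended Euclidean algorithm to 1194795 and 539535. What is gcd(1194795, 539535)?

15

Repeated division:
1194795 = 2·539535 + 115725
539535 = 4·115725 + 76635
115725 = 1·76635 + 39090
76635 = 1·39090 + 37545
39090 = 1·37545 + 1545
37545 = 24·1545 + 465
1545 = 3·465 + 150
465 = 3·150 + 15
150 = 10·15 + 0
gcd(1194795, 539535) = 15.
Express as a combination:
15 = 465 − 3·150
15 = −3·1545 + 10·465
15 = 10·37545 − 243·1545
15 = −243·39090 + 253·37545
15 = 253·76635 − 496·39090
15 = −496·115725 + 749·76635
15 = 749·539535 − 3492·115725
15 = −3492·1194795 + 7733·539535
So 15 = (-3492)·1194795 + (7733)·539535.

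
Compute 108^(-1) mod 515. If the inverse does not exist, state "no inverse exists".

62

gcd(515, 108) by repeated division:
515 = 4·108 + 83
108 = 1·83 + 25
83 = 3·25 + 8
25 = 3·8 + 1
8 = 8·1 + 0
Since gcd(108, 515) = 1, back-substitute to write 1 as a combination:
1 = 25 − 3·8
1 = −3·83 + 10·25
1 = 10·108 − 13·83
1 = −13·515 + 62·108
So 108·62 ≡ 1 (mod 515).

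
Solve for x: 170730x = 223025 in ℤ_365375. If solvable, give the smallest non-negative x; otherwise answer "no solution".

First find gcd(170730, 365375):
365375 = 2·170730 + 23915
170730 = 7·23915 + 3325
23915 = 7·3325 + 640
3325 = 5·640 + 125
640 = 5·125 + 15
125 = 8·15 + 5
15 = 3·5 + 0
gcd = 5 and 5 | 223025, so solutions exist. Divide through by 5: 34146x ≡ 44605 (mod 73075).
Now find 34146⁻¹ mod 73075:
73075 = 2·34146 + 4783
34146 = 7·4783 + 665
4783 = 7·665 + 128
665 = 5·128 + 25
128 = 5·25 + 3
25 = 8·3 + 1
3 = 3·1 + 0
Back-substitute:
1 = 25 − 8·3
1 = −8·128 + 41·25
1 = 41·665 − 213·128
1 = −213·4783 + 1532·665
1 = 1532·34146 − 10937·4783
1 = −10937·73075 + 23406·34146
So 34146⁻¹ ≡ 23406 (mod 73075).
Then x ≡ 23406·44605 ≡ 2105 (mod 73075); the smallest non-negative solution is x = 2105.

2105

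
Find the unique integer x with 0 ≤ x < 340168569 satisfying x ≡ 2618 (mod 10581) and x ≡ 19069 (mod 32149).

264315998

Write x = 2618 + 10581·k. Then 10581·k ≡ 19069 − 2618 ≡ 16451 (mod 32149).
Need 10581⁻¹ mod 32149. Extended Euclid on (32149, 10581):
32149 = 3*10581 + 406
10581 = 26*406 + 25
406 = 16*25 + 6
25 = 4*6 + 1
6 = 6*1 + 0
Back-substitute:
1 = 25 − 4·6
1 = −4·406 + 65·25
1 = 65·10581 − 1694·406
1 = −1694·32149 + 5147·10581
10581⁻¹ ≡ 5147 (mod 32149), so k ≡ 5147·16451 ≡ 24980 (mod 32149).
x = 2618 + 10581·24980 = 264315998.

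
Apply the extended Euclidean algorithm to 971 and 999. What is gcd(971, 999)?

1

Euclidean algorithm:
999 = 1·971 + 28
971 = 34·28 + 19
28 = 1·19 + 9
19 = 2·9 + 1
9 = 9·1 + 0
gcd(971, 999) = 1.
Express as a combination:
1 = 19 − 2·9
1 = −2·28 + 3·19
1 = 3·971 − 104·28
1 = −104·999 + 107·971
So 1 = (-104)·999 + (107)·971.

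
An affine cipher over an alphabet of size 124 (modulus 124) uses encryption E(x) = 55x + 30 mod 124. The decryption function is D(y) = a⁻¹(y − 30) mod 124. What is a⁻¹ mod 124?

Apply the Euclidean algorithm to 124 and 55:
124 = 2×55 + 14
55 = 3×14 + 13
14 = 1×13 + 1
13 = 13×1 + 0
gcd = 1, so the inverse exists. Back-substitute:
1 = 14 − 13
1 = −55 + 4·14
1 = 4·124 − 9·55
So 55·(-9) ≡ 1 (mod 124), and -9 ≡ 115 (mod 124).

115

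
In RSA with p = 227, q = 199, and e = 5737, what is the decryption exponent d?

φ(n) = (p−1)(q−1) = 226·198 = 44748.
Need d with 5737·d ≡ 1 (mod 44748). Apply the extended Euclidean algorithm:
44748 = 7×5737 + 4589
5737 = 1×4589 + 1148
4589 = 3×1148 + 1145
1148 = 1×1145 + 3
1145 = 381×3 + 2
3 = 1×2 + 1
2 = 2×1 + 0
Back-substitute:
1 = 3 − 2
1 = −1145 + 382·3
1 = 382·1148 − 383·1145
1 = −383·4589 + 1531·1148
1 = 1531·5737 − 1914·4589
1 = −1914·44748 + 14929·5737
So 5737·14929 ≡ 1 (mod 44748), hence d = 14929.

14929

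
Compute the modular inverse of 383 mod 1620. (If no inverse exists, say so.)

1307

Apply the Euclidean algorithm to 1620 and 383:
1620 = 4*383 + 88
383 = 4*88 + 31
88 = 2*31 + 26
31 = 1*26 + 5
26 = 5*5 + 1
5 = 5*1 + 0
gcd = 1, so the inverse exists. Back-substitute:
1 = 26 − 5·5
1 = −5·31 + 6·26
1 = 6·88 − 17·31
1 = −17·383 + 74·88
1 = 74·1620 − 313·383
So 383·(-313) ≡ 1 (mod 1620), and -313 ≡ 1307 (mod 1620).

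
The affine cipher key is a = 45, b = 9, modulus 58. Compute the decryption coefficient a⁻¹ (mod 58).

Extended Euclidean algorithm:
58 = 1*45 + 13
45 = 3*13 + 6
13 = 2*6 + 1
6 = 6*1 + 0
Since gcd(45, 58) = 1, back-substitute to write 1 as a combination:
1 = 13 − 2·6
1 = −2·45 + 7·13
1 = 7·58 − 9·45
So 45·(-9) ≡ 1 (mod 58), and -9 ≡ 49 (mod 58).

49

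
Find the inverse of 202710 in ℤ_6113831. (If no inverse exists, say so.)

Extended Euclidean algorithm:
6113831 = 30*202710 + 32531
202710 = 6*32531 + 7524
32531 = 4*7524 + 2435
7524 = 3*2435 + 219
2435 = 11*219 + 26
219 = 8*26 + 11
26 = 2*11 + 4
11 = 2*4 + 3
4 = 1*3 + 1
3 = 3*1 + 0
gcd = 1, so the inverse exists. Back-substitute:
1 = 4 − 3
1 = −11 + 3·4
1 = 3·26 − 7·11
1 = −7·219 + 59·26
1 = 59·2435 − 656·219
1 = −656·7524 + 2027·2435
1 = 2027·32531 − 8764·7524
1 = −8764·202710 + 54611·32531
1 = 54611·6113831 − 1647094·202710
So 202710·(-1647094) ≡ 1 (mod 6113831), and -1647094 ≡ 4466737 (mod 6113831).

4466737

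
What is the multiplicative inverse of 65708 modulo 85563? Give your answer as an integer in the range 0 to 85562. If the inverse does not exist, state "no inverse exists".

57302

gcd(85563, 65708) by repeated division:
85563 = 1×65708 + 19855
65708 = 3×19855 + 6143
19855 = 3×6143 + 1426
6143 = 4×1426 + 439
1426 = 3×439 + 109
439 = 4×109 + 3
109 = 36×3 + 1
3 = 3×1 + 0
gcd = 1, so the inverse exists. Back-substitute:
1 = 109 − 36·3
1 = −36·439 + 145·109
1 = 145·1426 − 471·439
1 = −471·6143 + 2029·1426
1 = 2029·19855 − 6558·6143
1 = −6558·65708 + 21703·19855
1 = 21703·85563 − 28261·65708
So 65708·(-28261) ≡ 1 (mod 85563), and -28261 ≡ 57302 (mod 85563).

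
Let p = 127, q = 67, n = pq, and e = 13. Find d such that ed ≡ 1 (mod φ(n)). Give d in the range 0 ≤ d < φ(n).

φ(n) = (p−1)(q−1) = 126·66 = 8316.
Need d with 13·d ≡ 1 (mod 8316). Apply the extended Euclidean algorithm:
8316 = 639·13 + 9
13 = 1·9 + 4
9 = 2·4 + 1
4 = 4·1 + 0
Back-substitute:
1 = 9 − 2·4
1 = −2·13 + 3·9
1 = 3·8316 − 1919·13
So 13·(-1919) ≡ 1 (mod 8316), hence d ≡ -1919 ≡ 6397 (mod 8316).

6397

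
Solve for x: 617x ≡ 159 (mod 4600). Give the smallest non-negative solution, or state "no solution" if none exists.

127

First find gcd(617, 4600):
4600 = 7·617 + 281
617 = 2·281 + 55
281 = 5·55 + 6
55 = 9·6 + 1
6 = 6·1 + 0
gcd = 1, so a unique solution mod 4600 exists.
Back-substitute for the Bézout coefficients:
1 = 55 − 9·6
1 = −9·281 + 46·55
1 = 46·617 − 101·281
1 = −101·4600 + 753·617
So 617·(753) ≡ 1 (mod 4600), giving 617⁻¹ ≡ 753.
x ≡ 617⁻¹·159 ≡ 753·159 ≡ 127 (mod 4600).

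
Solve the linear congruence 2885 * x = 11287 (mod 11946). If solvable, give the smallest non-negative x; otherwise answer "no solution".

389

First find gcd(2885, 11946):
11946 = 4×2885 + 406
2885 = 7×406 + 43
406 = 9×43 + 19
43 = 2×19 + 5
19 = 3×5 + 4
5 = 1×4 + 1
4 = 4×1 + 0
gcd = 1, so a unique solution mod 11946 exists.
Back-substitute for the Bézout coefficients:
1 = 5 − 4
1 = −19 + 4·5
1 = 4·43 − 9·19
1 = −9·406 + 85·43
1 = 85·2885 − 604·406
1 = −604·11946 + 2501·2885
So 2885·(2501) ≡ 1 (mod 11946), giving 2885⁻¹ ≡ 2501.
x ≡ 2885⁻¹·11287 ≡ 2501·11287 ≡ 389 (mod 11946).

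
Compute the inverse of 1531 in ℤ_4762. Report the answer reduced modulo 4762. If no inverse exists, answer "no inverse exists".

Extended Euclidean algorithm:
4762 = 3×1531 + 169
1531 = 9×169 + 10
169 = 16×10 + 9
10 = 1×9 + 1
9 = 9×1 + 0
Since gcd(1531, 4762) = 1, back-substitute to write 1 as a combination:
1 = 10 − 9
1 = −169 + 17·10
1 = 17·1531 − 154·169
1 = −154·4762 + 479·1531
So 1531·479 ≡ 1 (mod 4762).

479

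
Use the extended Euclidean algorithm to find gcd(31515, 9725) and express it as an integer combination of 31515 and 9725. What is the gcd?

Euclidean algorithm:
31515 = 3·9725 + 2340
9725 = 4·2340 + 365
2340 = 6·365 + 150
365 = 2·150 + 65
150 = 2·65 + 20
65 = 3·20 + 5
20 = 4·5 + 0
gcd(31515, 9725) = 5.
Express as a combination:
5 = 65 − 3·20
5 = −3·150 + 7·65
5 = 7·365 − 17·150
5 = −17·2340 + 109·365
5 = 109·9725 − 453·2340
5 = −453·31515 + 1468·9725
So 5 = (-453)·31515 + (1468)·9725.

5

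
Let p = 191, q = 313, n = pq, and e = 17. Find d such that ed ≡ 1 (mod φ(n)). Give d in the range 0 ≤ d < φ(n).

55793

φ(n) = (p−1)(q−1) = 190·312 = 59280.
Need d with 17·d ≡ 1 (mod 59280). Apply the extended Euclidean algorithm:
59280 = 3487×17 + 1
17 = 17×1 + 0
Back-substitute:
1 = 59280 − 3487·17
So 17·(-3487) ≡ 1 (mod 59280), hence d ≡ -3487 ≡ 55793 (mod 59280).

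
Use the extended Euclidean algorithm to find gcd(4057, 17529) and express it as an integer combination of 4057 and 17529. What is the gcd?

1

Repeated division:
17529 = 4·4057 + 1301
4057 = 3·1301 + 154
1301 = 8·154 + 69
154 = 2·69 + 16
69 = 4·16 + 5
16 = 3·5 + 1
5 = 5·1 + 0
gcd(4057, 17529) = 1.
Back-substituting:
1 = 16 − 3·5
1 = −3·69 + 13·16
1 = 13·154 − 29·69
1 = −29·1301 + 245·154
1 = 245·4057 − 764·1301
1 = −764·17529 + 3301·4057
So 1 = (-764)·17529 + (3301)·4057.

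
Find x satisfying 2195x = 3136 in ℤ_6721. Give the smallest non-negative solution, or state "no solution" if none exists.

First find gcd(2195, 6721):
6721 = 3·2195 + 136
2195 = 16·136 + 19
136 = 7·19 + 3
19 = 6·3 + 1
3 = 3·1 + 0
gcd = 1, so a unique solution mod 6721 exists.
Back-substitute for the Bézout coefficients:
1 = 19 − 6·3
1 = −6·136 + 43·19
1 = 43·2195 − 694·136
1 = −694·6721 + 2125·2195
So 2195·(2125) ≡ 1 (mod 6721), giving 2195⁻¹ ≡ 2125.
x ≡ 2195⁻¹·3136 ≡ 2125·3136 ≡ 3489 (mod 6721).

3489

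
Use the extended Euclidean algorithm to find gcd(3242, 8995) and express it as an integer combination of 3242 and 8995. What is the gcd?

Apply Euclid's algorithm to 8995 and 3242:
8995 = 2·3242 + 2511
3242 = 1·2511 + 731
2511 = 3·731 + 318
731 = 2·318 + 95
318 = 3·95 + 33
95 = 2·33 + 29
33 = 1·29 + 4
29 = 7·4 + 1
4 = 4·1 + 0
gcd(3242, 8995) = 1.
Back-substituting:
1 = 29 − 7·4
1 = −7·33 + 8·29
1 = 8·95 − 23·33
1 = −23·318 + 77·95
1 = 77·731 − 177·318
1 = −177·2511 + 608·731
1 = 608·3242 − 785·2511
1 = −785·8995 + 2178·3242
So 1 = (-785)·8995 + (2178)·3242.

1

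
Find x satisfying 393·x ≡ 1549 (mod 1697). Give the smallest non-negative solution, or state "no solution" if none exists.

1213

First find gcd(393, 1697):
1697 = 4×393 + 125
393 = 3×125 + 18
125 = 6×18 + 17
18 = 1×17 + 1
17 = 17×1 + 0
gcd = 1, so a unique solution mod 1697 exists.
Back-substitute for the Bézout coefficients:
1 = 18 − 17
1 = −125 + 7·18
1 = 7·393 − 22·125
1 = −22·1697 + 95·393
So 393·(95) ≡ 1 (mod 1697), giving 393⁻¹ ≡ 95.
x ≡ 393⁻¹·1549 ≡ 95·1549 ≡ 1213 (mod 1697).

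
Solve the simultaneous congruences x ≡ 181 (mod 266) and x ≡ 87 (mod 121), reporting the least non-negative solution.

28643

Write x = 181 + 266·k. Then 266·k ≡ 87 − 181 ≡ 27 (mod 121).
Need 266⁻¹ mod 121. Extended Euclid on (121, 24):
121 = 5*24 + 1
24 = 24*1 + 0
Back-substitute:
1 = 121 − 5·24
266⁻¹ ≡ 116 (mod 121), so k ≡ 116·27 ≡ 107 (mod 121).
x = 181 + 266·107 = 28643.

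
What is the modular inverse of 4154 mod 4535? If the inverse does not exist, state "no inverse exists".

Run Euclid on (4535, 4154):
4535 = 1*4154 + 381
4154 = 10*381 + 344
381 = 1*344 + 37
344 = 9*37 + 11
37 = 3*11 + 4
11 = 2*4 + 3
4 = 1*3 + 1
3 = 3*1 + 0
Since gcd(4154, 4535) = 1, back-substitute to write 1 as a combination:
1 = 4 − 3
1 = −11 + 3·4
1 = 3·37 − 10·11
1 = −10·344 + 93·37
1 = 93·381 − 103·344
1 = −103·4154 + 1123·381
1 = 1123·4535 − 1226·4154
Thus 4154·(-1226) ≡ 1 (mod 4535); reducing, -1226 mod 4535 = 3309.

3309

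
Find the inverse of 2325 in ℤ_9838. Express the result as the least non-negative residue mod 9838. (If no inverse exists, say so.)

gcd(9838, 2325) by repeated division:
9838 = 4×2325 + 538
2325 = 4×538 + 173
538 = 3×173 + 19
173 = 9×19 + 2
19 = 9×2 + 1
2 = 2×1 + 0
Since gcd(2325, 9838) = 1, back-substitute to write 1 as a combination:
1 = 19 − 9·2
1 = −9·173 + 82·19
1 = 82·538 − 255·173
1 = −255·2325 + 1102·538
1 = 1102·9838 − 4663·2325
So 2325·(-4663) ≡ 1 (mod 9838), and -4663 ≡ 5175 (mod 9838).

5175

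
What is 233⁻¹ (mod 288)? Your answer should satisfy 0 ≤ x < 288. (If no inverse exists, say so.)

89

Extended Euclidean algorithm:
288 = 1*233 + 55
233 = 4*55 + 13
55 = 4*13 + 3
13 = 4*3 + 1
3 = 3*1 + 0
Since gcd(233, 288) = 1, back-substitute to write 1 as a combination:
1 = 13 − 4·3
1 = −4·55 + 17·13
1 = 17·233 − 72·55
1 = −72·288 + 89·233
So 233·89 ≡ 1 (mod 288).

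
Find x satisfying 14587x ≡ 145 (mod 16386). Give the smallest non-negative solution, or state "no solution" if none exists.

847

First find gcd(14587, 16386):
16386 = 1·14587 + 1799
14587 = 8·1799 + 195
1799 = 9·195 + 44
195 = 4·44 + 19
44 = 2·19 + 6
19 = 3·6 + 1
6 = 6·1 + 0
gcd = 1, so a unique solution mod 16386 exists.
Back-substitute for the Bézout coefficients:
1 = 19 − 3·6
1 = −3·44 + 7·19
1 = 7·195 − 31·44
1 = −31·1799 + 286·195
1 = 286·14587 − 2319·1799
1 = −2319·16386 + 2605·14587
So 14587·(2605) ≡ 1 (mod 16386), giving 14587⁻¹ ≡ 2605.
x ≡ 14587⁻¹·145 ≡ 2605·145 ≡ 847 (mod 16386).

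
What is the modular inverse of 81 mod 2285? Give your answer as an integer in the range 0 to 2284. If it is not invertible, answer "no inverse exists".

536

Run Euclid on (2285, 81):
2285 = 28·81 + 17
81 = 4·17 + 13
17 = 1·13 + 4
13 = 3·4 + 1
4 = 4·1 + 0
gcd = 1, so the inverse exists. Back-substitute:
1 = 13 − 3·4
1 = −3·17 + 4·13
1 = 4·81 − 19·17
1 = −19·2285 + 536·81
So 81·536 ≡ 1 (mod 2285).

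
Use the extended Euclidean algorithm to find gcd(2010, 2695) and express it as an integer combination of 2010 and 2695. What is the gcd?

Repeated division:
2695 = 1·2010 + 685
2010 = 2·685 + 640
685 = 1·640 + 45
640 = 14·45 + 10
45 = 4·10 + 5
10 = 2·5 + 0
gcd(2010, 2695) = 5.
Back-substituting:
5 = 45 − 4·10
5 = −4·640 + 57·45
5 = 57·685 − 61·640
5 = −61·2010 + 179·685
5 = 179·2695 − 240·2010
So 5 = (179)·2695 + (-240)·2010.

5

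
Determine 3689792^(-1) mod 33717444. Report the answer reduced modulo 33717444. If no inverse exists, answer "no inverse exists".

no inverse exists

Euclidean algorithm on 33717444, 3689792:
33717444 = 9×3689792 + 509316
3689792 = 7×509316 + 124580
509316 = 4×124580 + 10996
124580 = 11×10996 + 3624
10996 = 3×3624 + 124
3624 = 29×124 + 28
124 = 4×28 + 12
28 = 2×12 + 4
12 = 3×4 + 0
gcd(3689792, 33717444) = 4 ≠ 1, so 3689792 has no multiplicative inverse modulo 33717444.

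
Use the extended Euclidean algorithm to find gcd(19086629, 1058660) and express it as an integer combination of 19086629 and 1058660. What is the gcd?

Repeated division:
19086629 = 18*1058660 + 30749
1058660 = 34*30749 + 13194
30749 = 2*13194 + 4361
13194 = 3*4361 + 111
4361 = 39*111 + 32
111 = 3*32 + 15
32 = 2*15 + 2
15 = 7*2 + 1
2 = 2*1 + 0
gcd(19086629, 1058660) = 1.
Working backward:
1 = 15 − 7·2
1 = −7·32 + 15·15
1 = 15·111 − 52·32
1 = −52·4361 + 2043·111
1 = 2043·13194 − 6181·4361
1 = −6181·30749 + 14405·13194
1 = 14405·1058660 − 495951·30749
1 = −495951·19086629 + 8941523·1058660
So 1 = (-495951)·19086629 + (8941523)·1058660.

1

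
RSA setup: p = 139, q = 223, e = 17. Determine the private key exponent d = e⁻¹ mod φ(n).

14417

φ(n) = (p−1)(q−1) = 138·222 = 30636.
Need d with 17·d ≡ 1 (mod 30636). Apply the extended Euclidean algorithm:
30636 = 1802*17 + 2
17 = 8*2 + 1
2 = 2*1 + 0
Back-substitute:
1 = 17 − 8·2
1 = −8·30636 + 14417·17
So 17·14417 ≡ 1 (mod 30636), hence d = 14417.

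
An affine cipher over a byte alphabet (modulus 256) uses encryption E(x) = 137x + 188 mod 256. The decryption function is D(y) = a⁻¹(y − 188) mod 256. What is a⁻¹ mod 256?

gcd(256, 137) by repeated division:
256 = 1*137 + 119
137 = 1*119 + 18
119 = 6*18 + 11
18 = 1*11 + 7
11 = 1*7 + 4
7 = 1*4 + 3
4 = 1*3 + 1
3 = 3*1 + 0
gcd = 1, so the inverse exists. Back-substitute:
1 = 4 − 3
1 = −7 + 2·4
1 = 2·11 − 3·7
1 = −3·18 + 5·11
1 = 5·119 − 33·18
1 = −33·137 + 38·119
1 = 38·256 − 71·137
So 137·(-71) ≡ 1 (mod 256), and -71 ≡ 185 (mod 256).

185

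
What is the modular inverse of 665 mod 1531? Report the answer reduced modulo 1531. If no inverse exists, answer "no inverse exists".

Run Euclid on (1531, 665):
1531 = 2*665 + 201
665 = 3*201 + 62
201 = 3*62 + 15
62 = 4*15 + 2
15 = 7*2 + 1
2 = 2*1 + 0
gcd = 1, so the inverse exists. Back-substitute:
1 = 15 − 7·2
1 = −7·62 + 29·15
1 = 29·201 − 94·62
1 = −94·665 + 311·201
1 = 311·1531 − 716·665
Hence 665⁻¹ ≡ -716 ≡ 815 (mod 1531).

815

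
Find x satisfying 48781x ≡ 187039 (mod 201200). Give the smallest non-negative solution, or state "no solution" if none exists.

First find gcd(48781, 201200):
201200 = 4×48781 + 6076
48781 = 8×6076 + 173
6076 = 35×173 + 21
173 = 8×21 + 5
21 = 4×5 + 1
5 = 5×1 + 0
gcd = 1, so a unique solution mod 201200 exists.
Back-substitute for the Bézout coefficients:
1 = 21 − 4·5
1 = −4·173 + 33·21
1 = 33·6076 − 1159·173
1 = −1159·48781 + 9305·6076
1 = 9305·201200 − 38379·48781
So 48781·(-38379) ≡ 1 (mod 201200), giving 48781⁻¹ ≡ 162821.
x ≡ 48781⁻¹·187039 ≡ 162821·187039 ≡ 43819 (mod 201200).

43819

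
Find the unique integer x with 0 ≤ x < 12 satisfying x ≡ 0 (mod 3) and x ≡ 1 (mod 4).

Write x = 0 + 3·k. Then 3·k ≡ 1 − 0 ≡ 1 (mod 4).
Need 3⁻¹ mod 4. Extended Euclid on (4, 3):
4 = 1*3 + 1
3 = 3*1 + 0
Back-substitute:
1 = 4 − 3
3⁻¹ ≡ 3 (mod 4), so k ≡ 3·1 ≡ 3 (mod 4).
x = 0 + 3·3 = 9.

9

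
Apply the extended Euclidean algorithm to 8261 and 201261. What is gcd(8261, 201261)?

1

Repeated division:
201261 = 24*8261 + 2997
8261 = 2*2997 + 2267
2997 = 1*2267 + 730
2267 = 3*730 + 77
730 = 9*77 + 37
77 = 2*37 + 3
37 = 12*3 + 1
3 = 3*1 + 0
gcd(8261, 201261) = 1.
Working backward:
1 = 37 − 12·3
1 = −12·77 + 25·37
1 = 25·730 − 237·77
1 = −237·2267 + 736·730
1 = 736·2997 − 973·2267
1 = −973·8261 + 2682·2997
1 = 2682·201261 − 65341·8261
So 1 = (2682)·201261 + (-65341)·8261.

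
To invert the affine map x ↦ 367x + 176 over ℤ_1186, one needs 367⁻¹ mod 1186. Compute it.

879

Run Euclid on (1186, 367):
1186 = 3·367 + 85
367 = 4·85 + 27
85 = 3·27 + 4
27 = 6·4 + 3
4 = 1·3 + 1
3 = 3·1 + 0
The gcd is 1. Working backward:
1 = 4 − 3
1 = −27 + 7·4
1 = 7·85 − 22·27
1 = −22·367 + 95·85
1 = 95·1186 − 307·367
Thus 367·(-307) ≡ 1 (mod 1186); reducing, -307 mod 1186 = 879.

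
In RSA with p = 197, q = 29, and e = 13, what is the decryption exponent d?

2533

φ(n) = (p−1)(q−1) = 196·28 = 5488.
Need d with 13·d ≡ 1 (mod 5488). Apply the extended Euclidean algorithm:
5488 = 422·13 + 2
13 = 6·2 + 1
2 = 2·1 + 0
Back-substitute:
1 = 13 − 6·2
1 = −6·5488 + 2533·13
So 13·2533 ≡ 1 (mod 5488), hence d = 2533.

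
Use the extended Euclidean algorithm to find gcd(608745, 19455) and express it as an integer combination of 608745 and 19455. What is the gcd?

15

Euclidean algorithm:
608745 = 31*19455 + 5640
19455 = 3*5640 + 2535
5640 = 2*2535 + 570
2535 = 4*570 + 255
570 = 2*255 + 60
255 = 4*60 + 15
60 = 4*15 + 0
gcd(608745, 19455) = 15.
Express as a combination:
15 = 255 − 4·60
15 = −4·570 + 9·255
15 = 9·2535 − 40·570
15 = −40·5640 + 89·2535
15 = 89·19455 − 307·5640
15 = −307·608745 + 9606·19455
So 15 = (-307)·608745 + (9606)·19455.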